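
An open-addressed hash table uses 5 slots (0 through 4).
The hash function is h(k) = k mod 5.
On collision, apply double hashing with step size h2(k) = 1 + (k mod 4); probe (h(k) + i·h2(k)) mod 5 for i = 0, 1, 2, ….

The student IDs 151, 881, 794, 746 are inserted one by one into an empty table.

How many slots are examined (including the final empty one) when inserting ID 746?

Insert 151: h=1, slot 1 empty => index 1.
Insert 881: h=1, h2=2, slot 1 occupied => index 3.
Insert 794: h=4, slot 4 empty => index 4.
Insert 746: h=1, h2=3, slots 1,4 occupied => index 2.
Table: [∅, 151, 746, 881, 794]

3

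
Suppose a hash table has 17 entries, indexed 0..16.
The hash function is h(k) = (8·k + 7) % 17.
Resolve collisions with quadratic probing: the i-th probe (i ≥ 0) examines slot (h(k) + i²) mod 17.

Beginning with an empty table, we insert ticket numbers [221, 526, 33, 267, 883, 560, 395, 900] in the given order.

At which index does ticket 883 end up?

221 hashes to 7; slot 7 is free → place at 7.
526 hashes to 16; slot 16 is free → place at 16.
33 hashes to 16; 16 taken → place at 0.
267 hashes to 1; slot 1 is free → place at 1.
883 hashes to 16; 16,0 taken → place at 3.
560 hashes to 16; 16,0,3 taken → place at 8.
395 hashes to 5; slot 5 is free → place at 5.
900 hashes to 16; 16,0,3,8 taken → place at 15.
Table: [33, 267, -, 883, -, 395, -, 221, 560, -, -, -, -, -, -, 900, 526]

3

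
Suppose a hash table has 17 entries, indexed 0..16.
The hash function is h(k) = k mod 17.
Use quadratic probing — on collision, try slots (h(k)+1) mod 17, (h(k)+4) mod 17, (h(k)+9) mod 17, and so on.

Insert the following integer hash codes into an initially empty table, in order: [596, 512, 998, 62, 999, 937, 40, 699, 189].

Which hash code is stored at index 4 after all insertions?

596: h=1 → slot 1
512: h=2 → slot 2
998: h=12 → slot 12
62: h=11 → slot 11
999: h=13 → slot 13
937: h=2, probe 2,3 → slot 3
40: h=6 → slot 6
699: h=2, probe 2,3,6,11,1,10 → slot 10
189: h=2, probe 2,3,6,11,1,10,4 → slot 4
Table: [., 596, 512, 937, 189, ., 40, ., ., ., 699, 62, 998, 999, ., ., .]

189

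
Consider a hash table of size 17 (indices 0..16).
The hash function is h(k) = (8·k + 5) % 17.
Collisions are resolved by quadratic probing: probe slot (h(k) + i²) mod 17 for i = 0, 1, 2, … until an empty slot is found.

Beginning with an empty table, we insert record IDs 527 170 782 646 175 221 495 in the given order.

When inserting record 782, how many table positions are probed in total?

527 hashes to 5; slot 5 is free => place at 5.
170 hashes to 5; 5 taken => place at 6.
782 hashes to 5; 5,6 taken => place at 9.
646 hashes to 5; 5,6,9 taken => place at 14.
175 hashes to 11; slot 11 is free => place at 11.
221 hashes to 5; 5,6,9,14 taken => place at 4.
495 hashes to 4; 4,5 taken => place at 8.
Table: [—, —, —, —, 221, 527, 170, —, 495, 782, —, 175, —, —, 646, —, —]

3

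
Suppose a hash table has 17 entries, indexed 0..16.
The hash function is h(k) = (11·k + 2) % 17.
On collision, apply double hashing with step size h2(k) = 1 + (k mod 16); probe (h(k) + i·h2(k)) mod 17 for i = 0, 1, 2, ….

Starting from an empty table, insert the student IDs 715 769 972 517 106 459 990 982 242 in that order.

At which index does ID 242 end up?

715 hashes to 13; slot 13 is free → place at 13.
769 hashes to 12; slot 12 is free → place at 12.
972 hashes to 1; slot 1 is free → place at 1.
517 hashes to 11; slot 11 is free → place at 11.
106 hashes to 12, h2=11; 12 taken → place at 6.
459 hashes to 2; slot 2 is free → place at 2.
990 hashes to 12, h2=15; 12 taken → place at 10.
982 hashes to 9; slot 9 is free → place at 9.
242 hashes to 12, h2=3; 12 taken → place at 15.
Table: [∅, 972, 459, ∅, ∅, ∅, 106, ∅, ∅, 982, 990, 517, 769, 715, ∅, 242, ∅]

15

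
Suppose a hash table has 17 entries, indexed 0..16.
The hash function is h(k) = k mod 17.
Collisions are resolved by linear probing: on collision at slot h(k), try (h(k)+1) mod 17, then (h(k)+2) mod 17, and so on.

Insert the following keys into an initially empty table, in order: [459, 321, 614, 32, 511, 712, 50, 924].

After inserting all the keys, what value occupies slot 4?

459: h=0 → slot 0
321: h=15 → slot 15
614: h=2 → slot 2
32: h=15, probe 15,16 → slot 16
511: h=1 → slot 1
712: h=15, probe 15,16,0,1,2,3 → slot 3
50: h=16, probe 16,0,1,2,3,4 → slot 4
924: h=6 → slot 6
Table: [459, 511, 614, 712, 50, ., 924, ., ., ., ., ., ., ., ., 321, 32]

50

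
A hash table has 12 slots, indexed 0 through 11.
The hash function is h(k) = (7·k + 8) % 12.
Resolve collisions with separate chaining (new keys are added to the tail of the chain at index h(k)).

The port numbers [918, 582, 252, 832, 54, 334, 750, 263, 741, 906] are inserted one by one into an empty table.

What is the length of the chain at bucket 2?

5

Insert 918: h=2, bucket 2 empty → new chain.
Insert 582: h=2, bucket 2 nonempty → append to chain.
Insert 252: h=8, bucket 8 empty → new chain.
Insert 832: h=0, bucket 0 empty → new chain.
Insert 54: h=2, bucket 2 nonempty → append to chain.
Insert 334: h=6, bucket 6 empty → new chain.
Insert 750: h=2, bucket 2 nonempty → append to chain.
Insert 263: h=1, bucket 1 empty → new chain.
Insert 741: h=11, bucket 11 empty → new chain.
Insert 906: h=2, bucket 2 nonempty → append to chain.
Final buckets:
0: 832
1: 263
2: 918 -> 582 -> 54 -> 750 -> 906
3: -
4: -
5: -
6: 334
7: -
8: 252
9: -
10: -
11: 741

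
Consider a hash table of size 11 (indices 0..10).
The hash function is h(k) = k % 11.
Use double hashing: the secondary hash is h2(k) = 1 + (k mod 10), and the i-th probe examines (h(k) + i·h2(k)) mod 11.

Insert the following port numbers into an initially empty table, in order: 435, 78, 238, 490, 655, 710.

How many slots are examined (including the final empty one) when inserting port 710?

435: h=6 => slot 6
78: h=1 => slot 1
238: h=7 => slot 7
490: h=6, h2=1, probe 6,7,8 => slot 8
655: h=6, h2=6, probe 6,1,7,2 => slot 2
710: h=6, h2=1, probe 6,7,8,9 => slot 9
Table: [∅, 78, 655, ∅, ∅, ∅, 435, 238, 490, 710, ∅]

4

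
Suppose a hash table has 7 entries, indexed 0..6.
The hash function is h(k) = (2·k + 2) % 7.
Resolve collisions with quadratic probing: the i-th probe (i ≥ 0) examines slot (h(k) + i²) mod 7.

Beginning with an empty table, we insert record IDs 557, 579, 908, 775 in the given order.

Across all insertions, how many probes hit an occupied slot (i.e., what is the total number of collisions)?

Insert 557: h=3, slot 3 empty → index 3.
Insert 579: h=5, slot 5 empty → index 5.
Insert 908: h=5, slot 5 occupied → index 6.
Insert 775: h=5, slots 5,6 occupied → index 2.
Table: [-, -, 775, 557, -, 579, 908]

3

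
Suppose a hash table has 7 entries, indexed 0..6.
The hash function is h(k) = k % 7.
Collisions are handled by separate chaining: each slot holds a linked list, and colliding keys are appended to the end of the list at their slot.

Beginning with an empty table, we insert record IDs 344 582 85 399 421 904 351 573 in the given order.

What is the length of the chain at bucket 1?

344 -> bucket 1
582 -> bucket 1 (collision)
85 -> bucket 1 (collision)
399 -> bucket 0
421 -> bucket 1 (collision)
904 -> bucket 1 (collision)
351 -> bucket 1 (collision)
573 -> bucket 6
Final buckets:
0: 399
1: 344 -> 582 -> 85 -> 421 -> 904 -> 351
2: —
3: —
4: —
5: —
6: 573

6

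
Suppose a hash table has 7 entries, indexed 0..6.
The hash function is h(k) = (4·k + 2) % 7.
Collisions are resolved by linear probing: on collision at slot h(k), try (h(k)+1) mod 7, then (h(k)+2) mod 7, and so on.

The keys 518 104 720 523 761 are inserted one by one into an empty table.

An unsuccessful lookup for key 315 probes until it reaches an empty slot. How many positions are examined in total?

3

Insert 518: h=2, slot 2 empty → index 2.
Insert 104: h=5, slot 5 empty → index 5.
Insert 720: h=5, slot 5 occupied → index 6.
Insert 523: h=1, slot 1 empty → index 1.
Insert 761: h=1, slots 1,2 occupied → index 3.
Table: [∅, 523, 518, 761, ∅, 104, 720]
Lookup 315: h=2, probe 2,3,4 → slot 4 empty, not found.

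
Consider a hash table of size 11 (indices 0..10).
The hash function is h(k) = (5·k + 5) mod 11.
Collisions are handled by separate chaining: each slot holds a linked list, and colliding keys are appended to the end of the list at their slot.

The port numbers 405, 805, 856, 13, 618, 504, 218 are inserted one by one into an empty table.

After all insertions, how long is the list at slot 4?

Insert 405: h=6, bucket 6 empty → new chain.
Insert 805: h=4, bucket 4 empty → new chain.
Insert 856: h=6, bucket 6 nonempty → append to chain.
Insert 13: h=4, bucket 4 nonempty → append to chain.
Insert 618: h=4, bucket 4 nonempty → append to chain.
Insert 504: h=6, bucket 6 nonempty → append to chain.
Insert 218: h=6, bucket 6 nonempty → append to chain.
Final buckets:
0: —
1: —
2: —
3: —
4: 805 -> 13 -> 618
5: —
6: 405 -> 856 -> 504 -> 218
7: —
8: —
9: —
10: —

3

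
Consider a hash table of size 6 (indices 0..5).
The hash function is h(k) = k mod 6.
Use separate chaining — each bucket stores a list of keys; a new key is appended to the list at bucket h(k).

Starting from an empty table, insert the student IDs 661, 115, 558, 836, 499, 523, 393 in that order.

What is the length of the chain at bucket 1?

4

661 -> bucket 1
115 -> bucket 1 (collision)
558 -> bucket 0
836 -> bucket 2
499 -> bucket 1 (collision)
523 -> bucket 1 (collision)
393 -> bucket 3
Final buckets:
0: 558
1: 661 -> 115 -> 499 -> 523
2: 836
3: 393
4: _
5: _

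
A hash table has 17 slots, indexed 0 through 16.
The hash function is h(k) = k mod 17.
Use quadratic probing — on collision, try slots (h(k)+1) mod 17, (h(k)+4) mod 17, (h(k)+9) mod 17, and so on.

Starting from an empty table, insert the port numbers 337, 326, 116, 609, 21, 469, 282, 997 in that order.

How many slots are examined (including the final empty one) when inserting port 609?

Insert 337: h=14, slot 14 empty → index 14.
Insert 326: h=3, slot 3 empty → index 3.
Insert 116: h=14, slot 14 occupied → index 15.
Insert 609: h=14, slots 14,15 occupied → index 1.
Insert 21: h=4, slot 4 empty → index 4.
Insert 469: h=10, slot 10 empty → index 10.
Insert 282: h=10, slot 10 occupied → index 11.
Insert 997: h=11, slot 11 occupied → index 12.
Table: [-, 609, -, 326, 21, -, -, -, -, -, 469, 282, 997, -, 337, 116, -]

3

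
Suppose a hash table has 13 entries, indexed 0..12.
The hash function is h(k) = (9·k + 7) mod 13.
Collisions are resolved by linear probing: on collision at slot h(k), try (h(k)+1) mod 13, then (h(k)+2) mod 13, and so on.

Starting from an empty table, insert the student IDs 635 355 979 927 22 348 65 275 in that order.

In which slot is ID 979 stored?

5

635 hashes to 2; slot 2 is free → place at 2.
355 hashes to 4; slot 4 is free → place at 4.
979 hashes to 4; 4 taken → place at 5.
927 hashes to 4; 4,5 taken → place at 6.
22 hashes to 10; slot 10 is free → place at 10.
348 hashes to 6; 6 taken → place at 7.
65 hashes to 7; 7 taken → place at 8.
275 hashes to 12; slot 12 is free → place at 12.
Table: [., ., 635, ., 355, 979, 927, 348, 65, ., 22, ., 275]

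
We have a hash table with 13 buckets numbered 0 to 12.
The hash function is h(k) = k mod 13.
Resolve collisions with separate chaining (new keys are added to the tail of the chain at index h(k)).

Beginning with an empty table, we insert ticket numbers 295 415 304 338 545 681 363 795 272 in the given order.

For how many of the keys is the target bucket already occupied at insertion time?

Insert 295: h=9, bucket 9 empty → new chain.
Insert 415: h=12, bucket 12 empty → new chain.
Insert 304: h=5, bucket 5 empty → new chain.
Insert 338: h=0, bucket 0 empty → new chain.
Insert 545: h=12, bucket 12 nonempty → append to chain.
Insert 681: h=5, bucket 5 nonempty → append to chain.
Insert 363: h=12, bucket 12 nonempty → append to chain.
Insert 795: h=2, bucket 2 empty → new chain.
Insert 272: h=12, bucket 12 nonempty → append to chain.
Final buckets:
0: 338
1: _
2: 795
3: _
4: _
5: 304 -> 681
6: _
7: _
8: _
9: 295
10: _
11: _
12: 415 -> 545 -> 363 -> 272

4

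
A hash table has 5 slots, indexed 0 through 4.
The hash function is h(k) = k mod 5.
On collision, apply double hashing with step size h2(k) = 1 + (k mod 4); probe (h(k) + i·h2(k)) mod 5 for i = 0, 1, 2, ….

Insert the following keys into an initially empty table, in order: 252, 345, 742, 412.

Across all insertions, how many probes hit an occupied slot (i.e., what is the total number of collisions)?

252: h=2 => slot 2
345: h=0 => slot 0
742: h=2, h2=3, probe 2,0,3 => slot 3
412: h=2, h2=1, probe 2,3,4 => slot 4
Table: [345, -, 252, 742, 412]

4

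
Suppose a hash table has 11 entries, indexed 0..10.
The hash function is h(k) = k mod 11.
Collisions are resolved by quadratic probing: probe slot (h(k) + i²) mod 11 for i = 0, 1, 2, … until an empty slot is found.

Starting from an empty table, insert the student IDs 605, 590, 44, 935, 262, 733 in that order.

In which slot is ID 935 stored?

4

Insert 605: h=0, slot 0 empty => index 0.
Insert 590: h=7, slot 7 empty => index 7.
Insert 44: h=0, slot 0 occupied => index 1.
Insert 935: h=0, slots 0,1 occupied => index 4.
Insert 262: h=9, slot 9 empty => index 9.
Insert 733: h=7, slot 7 occupied => index 8.
Table: [605, 44, ∅, ∅, 935, ∅, ∅, 590, 733, 262, ∅]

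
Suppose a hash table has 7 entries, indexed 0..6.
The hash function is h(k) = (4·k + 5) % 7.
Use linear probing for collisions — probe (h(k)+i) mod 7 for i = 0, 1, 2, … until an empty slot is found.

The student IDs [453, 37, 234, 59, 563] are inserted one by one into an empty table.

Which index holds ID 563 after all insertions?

Insert 453: h=4, slot 4 empty → index 4.
Insert 37: h=6, slot 6 empty → index 6.
Insert 234: h=3, slot 3 empty → index 3.
Insert 59: h=3, slots 3,4 occupied → index 5.
Insert 563: h=3, slots 3,4,5,6 occupied → index 0.
Table: [563, —, —, 234, 453, 59, 37]

0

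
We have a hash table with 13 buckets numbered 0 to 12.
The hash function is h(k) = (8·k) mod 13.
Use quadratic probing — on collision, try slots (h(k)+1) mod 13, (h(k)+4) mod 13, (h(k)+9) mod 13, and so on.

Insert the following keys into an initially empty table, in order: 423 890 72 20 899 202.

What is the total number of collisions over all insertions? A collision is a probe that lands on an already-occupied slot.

6

Insert 423: h=4, slot 4 empty -> index 4.
Insert 890: h=9, slot 9 empty -> index 9.
Insert 72: h=4, slot 4 occupied -> index 5.
Insert 20: h=4, slots 4,5 occupied -> index 8.
Insert 899: h=3, slot 3 empty -> index 3.
Insert 202: h=4, slots 4,5,8 occupied -> index 0.
Table: [202, ., ., 899, 423, 72, ., ., 20, 890, ., ., .]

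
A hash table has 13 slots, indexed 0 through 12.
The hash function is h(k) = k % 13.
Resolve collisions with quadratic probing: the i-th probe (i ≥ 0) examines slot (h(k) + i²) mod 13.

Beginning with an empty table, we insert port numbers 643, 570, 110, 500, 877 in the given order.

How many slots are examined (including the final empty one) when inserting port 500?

643: h=6 -> slot 6
570: h=11 -> slot 11
110: h=6, probe 6,7 -> slot 7
500: h=6, probe 6,7,10 -> slot 10
877: h=6, probe 6,7,10,2 -> slot 2
Table: [∅, ∅, 877, ∅, ∅, ∅, 643, 110, ∅, ∅, 500, 570, ∅]

3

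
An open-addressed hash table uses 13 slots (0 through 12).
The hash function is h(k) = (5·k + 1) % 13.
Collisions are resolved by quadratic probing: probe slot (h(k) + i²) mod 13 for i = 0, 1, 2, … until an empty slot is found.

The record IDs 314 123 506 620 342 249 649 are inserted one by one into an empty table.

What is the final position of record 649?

314: h=11 → slot 11
123: h=5 → slot 5
506: h=9 → slot 9
620: h=7 → slot 7
342: h=8 → slot 8
249: h=11, probe 11,12 → slot 12
649: h=9, probe 9,10 → slot 10
Table: [—, —, —, —, —, 123, —, 620, 342, 506, 649, 314, 249]

10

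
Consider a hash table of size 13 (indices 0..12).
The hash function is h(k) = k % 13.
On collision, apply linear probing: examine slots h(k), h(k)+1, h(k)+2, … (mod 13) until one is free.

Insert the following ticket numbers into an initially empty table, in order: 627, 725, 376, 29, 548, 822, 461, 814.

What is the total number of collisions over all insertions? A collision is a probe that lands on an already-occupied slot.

627 hashes to 3; slot 3 is free => place at 3.
725 hashes to 10; slot 10 is free => place at 10.
376 hashes to 12; slot 12 is free => place at 12.
29 hashes to 3; 3 taken => place at 4.
548 hashes to 2; slot 2 is free => place at 2.
822 hashes to 3; 3,4 taken => place at 5.
461 hashes to 6; slot 6 is free => place at 6.
814 hashes to 8; slot 8 is free => place at 8.
Table: [—, —, 548, 627, 29, 822, 461, —, 814, —, 725, —, 376]

3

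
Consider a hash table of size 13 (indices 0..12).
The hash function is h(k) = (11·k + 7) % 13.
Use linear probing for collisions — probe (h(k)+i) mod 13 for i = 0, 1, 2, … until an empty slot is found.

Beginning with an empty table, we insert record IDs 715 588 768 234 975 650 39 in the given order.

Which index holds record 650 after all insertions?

10

715: h=7 => slot 7
588: h=1 => slot 1
768: h=5 => slot 5
234: h=7, probe 7,8 => slot 8
975: h=7, probe 7,8,9 => slot 9
650: h=7, probe 7,8,9,10 => slot 10
39: h=7, probe 7,8,9,10,11 => slot 11
Table: [., 588, ., ., ., 768, ., 715, 234, 975, 650, 39, .]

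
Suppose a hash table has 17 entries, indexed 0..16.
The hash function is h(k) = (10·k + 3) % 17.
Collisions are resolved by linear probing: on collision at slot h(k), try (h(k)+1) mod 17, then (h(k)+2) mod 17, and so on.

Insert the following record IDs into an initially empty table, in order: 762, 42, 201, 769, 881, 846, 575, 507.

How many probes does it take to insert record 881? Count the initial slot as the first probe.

762: h=7 → slot 7
42: h=15 → slot 15
201: h=7, probe 7,8 → slot 8
769: h=9 → slot 9
881: h=7, probe 7,8,9,10 → slot 10
846: h=14 → slot 14
575: h=7, probe 7,8,9,10,11 → slot 11
507: h=7, probe 7,8,9,10,11,12 → slot 12
Table: [_, _, _, _, _, _, _, 762, 201, 769, 881, 575, 507, _, 846, 42, _]

4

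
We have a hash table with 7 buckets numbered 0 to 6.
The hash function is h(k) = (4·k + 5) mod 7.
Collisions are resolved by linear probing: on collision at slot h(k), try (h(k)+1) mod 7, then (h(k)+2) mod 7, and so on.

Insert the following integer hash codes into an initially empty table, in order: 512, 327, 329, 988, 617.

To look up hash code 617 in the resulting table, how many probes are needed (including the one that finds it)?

5

512 hashes to 2; slot 2 is free => place at 2.
327 hashes to 4; slot 4 is free => place at 4.
329 hashes to 5; slot 5 is free => place at 5.
988 hashes to 2; 2 taken => place at 3.
617 hashes to 2; 2,3,4,5 taken => place at 6.
Table: [—, —, 512, 988, 327, 329, 617]
Lookup 617: h=2, probe 2,3,4,5,6 → found at 6.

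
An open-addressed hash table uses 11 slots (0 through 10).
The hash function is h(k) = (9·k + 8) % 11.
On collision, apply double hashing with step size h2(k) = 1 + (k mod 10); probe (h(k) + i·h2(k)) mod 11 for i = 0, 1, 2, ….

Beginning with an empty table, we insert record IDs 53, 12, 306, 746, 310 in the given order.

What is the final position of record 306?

53 hashes to 1; slot 1 is free -> place at 1.
12 hashes to 6; slot 6 is free -> place at 6.
306 hashes to 1, h2=7; 1 taken -> place at 8.
746 hashes to 1, h2=7; 1,8 taken -> place at 4.
310 hashes to 4, h2=1; 4 taken -> place at 5.
Table: [-, 53, -, -, 746, 310, 12, -, 306, -, -]

8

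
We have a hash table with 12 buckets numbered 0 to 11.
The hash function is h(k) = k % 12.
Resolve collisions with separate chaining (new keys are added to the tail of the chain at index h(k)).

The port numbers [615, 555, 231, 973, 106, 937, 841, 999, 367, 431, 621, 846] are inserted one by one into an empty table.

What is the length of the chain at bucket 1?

Insert 615: h=3, bucket 3 empty -> new chain.
Insert 555: h=3, bucket 3 nonempty -> append to chain.
Insert 231: h=3, bucket 3 nonempty -> append to chain.
Insert 973: h=1, bucket 1 empty -> new chain.
Insert 106: h=10, bucket 10 empty -> new chain.
Insert 937: h=1, bucket 1 nonempty -> append to chain.
Insert 841: h=1, bucket 1 nonempty -> append to chain.
Insert 999: h=3, bucket 3 nonempty -> append to chain.
Insert 367: h=7, bucket 7 empty -> new chain.
Insert 431: h=11, bucket 11 empty -> new chain.
Insert 621: h=9, bucket 9 empty -> new chain.
Insert 846: h=6, bucket 6 empty -> new chain.
Final buckets:
0: —
1: 973 -> 937 -> 841
2: —
3: 615 -> 555 -> 231 -> 999
4: —
5: —
6: 846
7: 367
8: —
9: 621
10: 106
11: 431

3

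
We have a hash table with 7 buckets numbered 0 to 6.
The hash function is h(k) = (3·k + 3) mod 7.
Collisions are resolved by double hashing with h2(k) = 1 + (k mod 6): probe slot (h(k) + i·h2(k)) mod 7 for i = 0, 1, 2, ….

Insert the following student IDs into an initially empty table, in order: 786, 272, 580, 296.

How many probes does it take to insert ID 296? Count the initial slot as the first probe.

3

Insert 786: h=2, slot 2 empty → index 2.
Insert 272: h=0, slot 0 empty → index 0.
Insert 580: h=0, h2=5, slot 0 occupied → index 5.
Insert 296: h=2, h2=3, slots 2,5 occupied → index 1.
Table: [272, 296, 786, —, —, 580, —]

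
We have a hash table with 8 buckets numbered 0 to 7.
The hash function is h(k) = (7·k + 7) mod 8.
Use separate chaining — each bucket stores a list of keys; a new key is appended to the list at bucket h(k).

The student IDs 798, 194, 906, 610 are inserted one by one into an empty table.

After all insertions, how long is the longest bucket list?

3

Insert 798: h=1, bucket 1 empty → new chain.
Insert 194: h=5, bucket 5 empty → new chain.
Insert 906: h=5, bucket 5 nonempty → append to chain.
Insert 610: h=5, bucket 5 nonempty → append to chain.
Final buckets:
0: ∅
1: 798
2: ∅
3: ∅
4: ∅
5: 194 -> 906 -> 610
6: ∅
7: ∅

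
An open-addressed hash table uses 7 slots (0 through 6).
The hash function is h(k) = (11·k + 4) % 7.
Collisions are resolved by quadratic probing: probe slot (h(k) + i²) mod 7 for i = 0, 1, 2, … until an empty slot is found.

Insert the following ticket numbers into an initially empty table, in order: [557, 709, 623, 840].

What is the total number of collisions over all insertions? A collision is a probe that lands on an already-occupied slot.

Insert 557: h=6, slot 6 empty -> index 6.
Insert 709: h=5, slot 5 empty -> index 5.
Insert 623: h=4, slot 4 empty -> index 4.
Insert 840: h=4, slots 4,5 occupied -> index 1.
Table: [—, 840, —, —, 623, 709, 557]

2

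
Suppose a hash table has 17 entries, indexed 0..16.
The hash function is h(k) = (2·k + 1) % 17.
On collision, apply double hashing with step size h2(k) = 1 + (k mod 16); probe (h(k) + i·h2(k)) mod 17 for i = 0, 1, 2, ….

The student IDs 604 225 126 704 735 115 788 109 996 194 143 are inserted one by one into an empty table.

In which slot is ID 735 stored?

8

604 hashes to 2; slot 2 is free => place at 2.
225 hashes to 9; slot 9 is free => place at 9.
126 hashes to 15; slot 15 is free => place at 15.
704 hashes to 15, h2=1; 15 taken => place at 16.
735 hashes to 9, h2=16; 9 taken => place at 8.
115 hashes to 10; slot 10 is free => place at 10.
788 hashes to 13; slot 13 is free => place at 13.
109 hashes to 15, h2=14; 15 taken => place at 12.
996 hashes to 4; slot 4 is free => place at 4.
194 hashes to 15, h2=3; 15 taken => place at 1.
143 hashes to 15, h2=16; 15 taken => place at 14.
Table: [., 194, 604, ., 996, ., ., ., 735, 225, 115, ., 109, 788, 143, 126, 704]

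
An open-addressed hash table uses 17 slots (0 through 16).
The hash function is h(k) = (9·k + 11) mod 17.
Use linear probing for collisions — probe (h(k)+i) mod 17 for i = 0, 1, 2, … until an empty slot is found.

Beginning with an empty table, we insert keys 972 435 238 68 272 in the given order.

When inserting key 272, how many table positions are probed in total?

3

Insert 972: h=4, slot 4 empty -> index 4.
Insert 435: h=16, slot 16 empty -> index 16.
Insert 238: h=11, slot 11 empty -> index 11.
Insert 68: h=11, slot 11 occupied -> index 12.
Insert 272: h=11, slots 11,12 occupied -> index 13.
Table: [_, _, _, _, 972, _, _, _, _, _, _, 238, 68, 272, _, _, 435]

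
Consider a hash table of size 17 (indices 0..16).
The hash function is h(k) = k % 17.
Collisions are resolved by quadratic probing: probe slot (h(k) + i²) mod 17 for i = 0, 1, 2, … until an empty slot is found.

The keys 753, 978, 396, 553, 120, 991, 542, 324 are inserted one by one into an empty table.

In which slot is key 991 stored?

753: h=5 => slot 5
978: h=9 => slot 9
396: h=5, probe 5,6 => slot 6
553: h=9, probe 9,10 => slot 10
120: h=1 => slot 1
991: h=5, probe 5,6,9,14 => slot 14
542: h=15 => slot 15
324: h=1, probe 1,2 => slot 2
Table: [_, 120, 324, _, _, 753, 396, _, _, 978, 553, _, _, _, 991, 542, _]

14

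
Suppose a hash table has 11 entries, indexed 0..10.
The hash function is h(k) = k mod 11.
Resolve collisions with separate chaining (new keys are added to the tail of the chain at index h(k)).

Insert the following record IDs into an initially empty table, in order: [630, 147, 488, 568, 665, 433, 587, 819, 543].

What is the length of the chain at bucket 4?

5

630 → bucket 3
147 → bucket 4
488 → bucket 4 (collision)
568 → bucket 7
665 → bucket 5
433 → bucket 4 (collision)
587 → bucket 4 (collision)
819 → bucket 5 (collision)
543 → bucket 4 (collision)
Final buckets:
0: -
1: -
2: -
3: 630
4: 147 -> 488 -> 433 -> 587 -> 543
5: 665 -> 819
6: -
7: 568
8: -
9: -
10: -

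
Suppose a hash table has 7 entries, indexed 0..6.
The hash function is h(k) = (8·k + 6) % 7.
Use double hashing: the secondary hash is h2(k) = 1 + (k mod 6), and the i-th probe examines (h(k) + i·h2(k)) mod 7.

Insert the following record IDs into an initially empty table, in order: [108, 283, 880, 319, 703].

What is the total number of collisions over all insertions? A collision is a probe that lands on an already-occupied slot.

5

Insert 108: h=2, slot 2 empty -> index 2.
Insert 283: h=2, h2=2, slot 2 occupied -> index 4.
Insert 880: h=4, h2=5, slots 4,2 occupied -> index 0.
Insert 319: h=3, slot 3 empty -> index 3.
Insert 703: h=2, h2=2, slots 2,4 occupied -> index 6.
Table: [880, _, 108, 319, 283, _, 703]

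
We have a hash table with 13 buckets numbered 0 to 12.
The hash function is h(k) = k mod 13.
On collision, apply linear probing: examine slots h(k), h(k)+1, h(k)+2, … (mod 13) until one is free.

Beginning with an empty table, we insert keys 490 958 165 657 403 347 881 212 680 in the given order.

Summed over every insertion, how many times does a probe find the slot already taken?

490 hashes to 9; slot 9 is free => place at 9.
958 hashes to 9; 9 taken => place at 10.
165 hashes to 9; 9,10 taken => place at 11.
657 hashes to 7; slot 7 is free => place at 7.
403 hashes to 0; slot 0 is free => place at 0.
347 hashes to 9; 9,10,11 taken => place at 12.
881 hashes to 10; 10,11,12,0 taken => place at 1.
212 hashes to 4; slot 4 is free => place at 4.
680 hashes to 4; 4 taken => place at 5.
Table: [403, 881, ∅, ∅, 212, 680, ∅, 657, ∅, 490, 958, 165, 347]

11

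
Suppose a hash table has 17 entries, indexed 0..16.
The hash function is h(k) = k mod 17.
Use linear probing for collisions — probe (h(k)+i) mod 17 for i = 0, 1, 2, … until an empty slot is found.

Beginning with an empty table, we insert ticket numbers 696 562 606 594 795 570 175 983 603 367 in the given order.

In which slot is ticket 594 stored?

0

Insert 696: h=16, slot 16 empty => index 16.
Insert 562: h=1, slot 1 empty => index 1.
Insert 606: h=11, slot 11 empty => index 11.
Insert 594: h=16, slot 16 occupied => index 0.
Insert 795: h=13, slot 13 empty => index 13.
Insert 570: h=9, slot 9 empty => index 9.
Insert 175: h=5, slot 5 empty => index 5.
Insert 983: h=14, slot 14 empty => index 14.
Insert 603: h=8, slot 8 empty => index 8.
Insert 367: h=10, slot 10 empty => index 10.
Table: [594, 562, ., ., ., 175, ., ., 603, 570, 367, 606, ., 795, 983, ., 696]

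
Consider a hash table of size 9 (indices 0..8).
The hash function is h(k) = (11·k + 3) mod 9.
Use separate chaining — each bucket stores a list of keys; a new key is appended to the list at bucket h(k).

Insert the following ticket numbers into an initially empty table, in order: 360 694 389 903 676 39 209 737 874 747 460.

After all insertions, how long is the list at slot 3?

2

360 → bucket 3
694 → bucket 5
389 → bucket 7
903 → bucket 0
676 → bucket 5 (collision)
39 → bucket 0 (collision)
209 → bucket 7 (collision)
737 → bucket 1
874 → bucket 5 (collision)
747 → bucket 3 (collision)
460 → bucket 5 (collision)
Final buckets:
0: 903 -> 39
1: 737
2: —
3: 360 -> 747
4: —
5: 694 -> 676 -> 874 -> 460
6: —
7: 389 -> 209
8: —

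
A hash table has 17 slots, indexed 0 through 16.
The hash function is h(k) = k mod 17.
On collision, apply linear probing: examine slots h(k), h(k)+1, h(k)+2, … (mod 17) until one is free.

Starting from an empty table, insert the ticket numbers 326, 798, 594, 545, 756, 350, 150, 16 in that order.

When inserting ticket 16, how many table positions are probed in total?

Insert 326: h=3, slot 3 empty -> index 3.
Insert 798: h=16, slot 16 empty -> index 16.
Insert 594: h=16, slot 16 occupied -> index 0.
Insert 545: h=1, slot 1 empty -> index 1.
Insert 756: h=8, slot 8 empty -> index 8.
Insert 350: h=10, slot 10 empty -> index 10.
Insert 150: h=14, slot 14 empty -> index 14.
Insert 16: h=16, slots 16,0,1 occupied -> index 2.
Table: [594, 545, 16, 326, _, _, _, _, 756, _, 350, _, _, _, 150, _, 798]

4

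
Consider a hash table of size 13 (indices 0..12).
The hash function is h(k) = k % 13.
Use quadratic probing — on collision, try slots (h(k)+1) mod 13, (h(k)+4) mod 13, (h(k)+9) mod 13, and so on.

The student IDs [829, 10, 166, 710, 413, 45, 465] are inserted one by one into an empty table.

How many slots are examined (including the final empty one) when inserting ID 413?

Insert 829: h=10, slot 10 empty -> index 10.
Insert 10: h=10, slot 10 occupied -> index 11.
Insert 166: h=10, slots 10,11 occupied -> index 1.
Insert 710: h=8, slot 8 empty -> index 8.
Insert 413: h=10, slots 10,11,1 occupied -> index 6.
Insert 45: h=6, slot 6 occupied -> index 7.
Insert 465: h=10, slots 10,11,1,6 occupied -> index 0.
Table: [465, 166, ., ., ., ., 413, 45, 710, ., 829, 10, .]

4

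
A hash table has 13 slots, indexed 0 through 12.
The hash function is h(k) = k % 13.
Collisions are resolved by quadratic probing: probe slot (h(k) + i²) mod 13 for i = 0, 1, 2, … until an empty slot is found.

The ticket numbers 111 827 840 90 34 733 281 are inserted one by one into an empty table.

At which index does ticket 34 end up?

Insert 111: h=7, slot 7 empty → index 7.
Insert 827: h=8, slot 8 empty → index 8.
Insert 840: h=8, slot 8 occupied → index 9.
Insert 90: h=12, slot 12 empty → index 12.
Insert 34: h=8, slots 8,9,12 occupied → index 4.
Insert 733: h=5, slot 5 empty → index 5.
Insert 281: h=8, slots 8,9,12,4 occupied → index 11.
Table: [∅, ∅, ∅, ∅, 34, 733, ∅, 111, 827, 840, ∅, 281, 90]

4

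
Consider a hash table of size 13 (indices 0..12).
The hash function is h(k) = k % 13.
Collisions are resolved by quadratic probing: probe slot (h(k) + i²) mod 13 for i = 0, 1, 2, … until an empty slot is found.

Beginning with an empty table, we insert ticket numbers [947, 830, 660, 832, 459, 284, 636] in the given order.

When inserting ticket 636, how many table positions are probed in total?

Insert 947: h=11, slot 11 empty → index 11.
Insert 830: h=11, slot 11 occupied → index 12.
Insert 660: h=10, slot 10 empty → index 10.
Insert 832: h=0, slot 0 empty → index 0.
Insert 459: h=4, slot 4 empty → index 4.
Insert 284: h=11, slots 11,12 occupied → index 2.
Insert 636: h=12, slots 12,0 occupied → index 3.
Table: [832, ∅, 284, 636, 459, ∅, ∅, ∅, ∅, ∅, 660, 947, 830]

3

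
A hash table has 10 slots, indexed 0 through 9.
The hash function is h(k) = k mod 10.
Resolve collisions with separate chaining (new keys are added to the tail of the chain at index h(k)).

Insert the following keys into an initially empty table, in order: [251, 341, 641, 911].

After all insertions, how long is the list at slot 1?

251 → bucket 1
341 → bucket 1 (collision)
641 → bucket 1 (collision)
911 → bucket 1 (collision)
Final buckets:
0: ∅
1: 251 -> 341 -> 641 -> 911
2: ∅
3: ∅
4: ∅
5: ∅
6: ∅
7: ∅
8: ∅
9: ∅

4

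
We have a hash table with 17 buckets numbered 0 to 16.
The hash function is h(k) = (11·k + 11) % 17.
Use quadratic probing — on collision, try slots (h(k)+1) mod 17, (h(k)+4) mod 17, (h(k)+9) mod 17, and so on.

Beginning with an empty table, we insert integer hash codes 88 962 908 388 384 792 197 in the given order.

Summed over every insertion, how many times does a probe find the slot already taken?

88: h=10 -> slot 10
962: h=2 -> slot 2
908: h=3 -> slot 3
388: h=12 -> slot 12
384: h=2, probe 2,3,6 -> slot 6
792: h=2, probe 2,3,6,11 -> slot 11
197: h=2, probe 2,3,6,11,1 -> slot 1
Table: [—, 197, 962, 908, —, —, 384, —, —, —, 88, 792, 388, —, —, —, —]

9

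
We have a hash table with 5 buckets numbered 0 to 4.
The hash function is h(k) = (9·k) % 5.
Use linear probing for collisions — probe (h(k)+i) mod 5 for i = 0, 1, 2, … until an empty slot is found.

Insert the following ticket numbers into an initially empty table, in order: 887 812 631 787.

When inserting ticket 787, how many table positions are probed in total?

4

Insert 887: h=3, slot 3 empty => index 3.
Insert 812: h=3, slot 3 occupied => index 4.
Insert 631: h=4, slot 4 occupied => index 0.
Insert 787: h=3, slots 3,4,0 occupied => index 1.
Table: [631, 787, _, 887, 812]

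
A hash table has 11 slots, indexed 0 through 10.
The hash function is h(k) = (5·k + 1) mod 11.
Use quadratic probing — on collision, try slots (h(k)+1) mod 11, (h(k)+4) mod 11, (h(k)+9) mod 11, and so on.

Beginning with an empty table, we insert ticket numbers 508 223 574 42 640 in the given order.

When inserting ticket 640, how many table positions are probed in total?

508: h=0 → slot 0
223: h=5 → slot 5
574: h=0, probe 0,1 → slot 1
42: h=2 → slot 2
640: h=0, probe 0,1,4 → slot 4
Table: [508, 574, 42, ∅, 640, 223, ∅, ∅, ∅, ∅, ∅]

3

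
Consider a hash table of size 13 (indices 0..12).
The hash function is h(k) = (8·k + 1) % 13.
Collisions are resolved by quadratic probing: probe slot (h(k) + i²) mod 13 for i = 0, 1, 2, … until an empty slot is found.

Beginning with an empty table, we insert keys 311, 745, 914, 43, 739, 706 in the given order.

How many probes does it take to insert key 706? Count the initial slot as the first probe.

311: h=6 -> slot 6
745: h=7 -> slot 7
914: h=7, probe 7,8 -> slot 8
43: h=7, probe 7,8,11 -> slot 11
739: h=11, probe 11,12 -> slot 12
706: h=7, probe 7,8,11,3 -> slot 3
Table: [—, —, —, 706, —, —, 311, 745, 914, —, —, 43, 739]

4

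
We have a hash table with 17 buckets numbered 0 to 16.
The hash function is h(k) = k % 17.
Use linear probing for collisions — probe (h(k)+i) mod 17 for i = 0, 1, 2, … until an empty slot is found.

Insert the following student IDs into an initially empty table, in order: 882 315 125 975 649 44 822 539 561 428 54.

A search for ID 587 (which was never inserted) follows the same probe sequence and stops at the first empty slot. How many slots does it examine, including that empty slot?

3

Insert 882: h=15, slot 15 empty => index 15.
Insert 315: h=9, slot 9 empty => index 9.
Insert 125: h=6, slot 6 empty => index 6.
Insert 975: h=6, slot 6 occupied => index 7.
Insert 649: h=3, slot 3 empty => index 3.
Insert 44: h=10, slot 10 empty => index 10.
Insert 822: h=6, slots 6,7 occupied => index 8.
Insert 539: h=12, slot 12 empty => index 12.
Insert 561: h=0, slot 0 empty => index 0.
Insert 428: h=3, slot 3 occupied => index 4.
Insert 54: h=3, slots 3,4 occupied => index 5.
Table: [561, _, _, 649, 428, 54, 125, 975, 822, 315, 44, _, 539, _, _, 882, _]
Lookup 587: h=9, probe 9,10,11 → slot 11 empty, not found.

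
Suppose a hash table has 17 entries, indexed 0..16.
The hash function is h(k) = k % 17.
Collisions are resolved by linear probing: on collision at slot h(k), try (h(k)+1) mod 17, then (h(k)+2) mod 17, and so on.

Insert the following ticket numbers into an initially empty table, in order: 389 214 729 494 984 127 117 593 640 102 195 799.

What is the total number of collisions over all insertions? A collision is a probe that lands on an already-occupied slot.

22

Insert 389: h=15, slot 15 empty → index 15.
Insert 214: h=10, slot 10 empty → index 10.
Insert 729: h=15, slot 15 occupied → index 16.
Insert 494: h=1, slot 1 empty → index 1.
Insert 984: h=15, slots 15,16 occupied → index 0.
Insert 127: h=8, slot 8 empty → index 8.
Insert 117: h=15, slots 15,16,0,1 occupied → index 2.
Insert 593: h=15, slots 15,16,0,1,2 occupied → index 3.
Insert 640: h=11, slot 11 empty → index 11.
Insert 102: h=0, slots 0,1,2,3 occupied → index 4.
Insert 195: h=8, slot 8 occupied → index 9.
Insert 799: h=0, slots 0,1,2,3,4 occupied → index 5.
Table: [984, 494, 117, 593, 102, 799, _, _, 127, 195, 214, 640, _, _, _, 389, 729]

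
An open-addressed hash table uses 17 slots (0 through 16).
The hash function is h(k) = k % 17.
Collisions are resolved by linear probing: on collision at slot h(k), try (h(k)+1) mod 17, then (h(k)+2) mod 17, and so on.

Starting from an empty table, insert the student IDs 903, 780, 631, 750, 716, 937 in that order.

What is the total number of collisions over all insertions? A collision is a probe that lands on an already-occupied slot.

10

903: h=2 -> slot 2
780: h=15 -> slot 15
631: h=2, probe 2,3 -> slot 3
750: h=2, probe 2,3,4 -> slot 4
716: h=2, probe 2,3,4,5 -> slot 5
937: h=2, probe 2,3,4,5,6 -> slot 6
Table: [∅, ∅, 903, 631, 750, 716, 937, ∅, ∅, ∅, ∅, ∅, ∅, ∅, ∅, 780, ∅]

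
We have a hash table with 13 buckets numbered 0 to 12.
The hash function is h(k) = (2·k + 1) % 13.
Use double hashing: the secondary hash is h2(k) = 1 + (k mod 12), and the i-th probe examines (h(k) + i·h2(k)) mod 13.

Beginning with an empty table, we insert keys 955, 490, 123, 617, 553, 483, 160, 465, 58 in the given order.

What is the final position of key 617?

12

955 hashes to 0; slot 0 is free -> place at 0.
490 hashes to 6; slot 6 is free -> place at 6.
123 hashes to 0, h2=4; 0 taken -> place at 4.
617 hashes to 0, h2=6; 0,6 taken -> place at 12.
553 hashes to 2; slot 2 is free -> place at 2.
483 hashes to 5; slot 5 is free -> place at 5.
160 hashes to 9; slot 9 is free -> place at 9.
465 hashes to 8; slot 8 is free -> place at 8.
58 hashes to 0, h2=11; 0 taken -> place at 11.
Table: [955, _, 553, _, 123, 483, 490, _, 465, 160, _, 58, 617]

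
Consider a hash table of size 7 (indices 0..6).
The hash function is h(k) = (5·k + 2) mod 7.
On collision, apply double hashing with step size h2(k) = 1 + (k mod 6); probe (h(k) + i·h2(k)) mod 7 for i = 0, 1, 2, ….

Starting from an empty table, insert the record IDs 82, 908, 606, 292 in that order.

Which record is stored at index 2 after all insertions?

908

82 hashes to 6; slot 6 is free → place at 6.
908 hashes to 6, h2=3; 6 taken → place at 2.
606 hashes to 1; slot 1 is free → place at 1.
292 hashes to 6, h2=5; 6 taken → place at 4.
Table: [., 606, 908, ., 292, ., 82]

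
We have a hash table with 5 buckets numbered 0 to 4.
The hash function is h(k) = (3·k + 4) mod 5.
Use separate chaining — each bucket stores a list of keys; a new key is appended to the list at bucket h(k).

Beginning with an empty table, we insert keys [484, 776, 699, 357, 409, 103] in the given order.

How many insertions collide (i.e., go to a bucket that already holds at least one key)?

484 → bucket 1
776 → bucket 2
699 → bucket 1 (collision)
357 → bucket 0
409 → bucket 1 (collision)
103 → bucket 3
Final buckets:
0: 357
1: 484 -> 699 -> 409
2: 776
3: 103
4: ∅

2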